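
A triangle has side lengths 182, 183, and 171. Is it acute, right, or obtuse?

Compare the square of the longest side to the sum of squares of the other two: 171² + 182² = 62365 > 33489 = 183².

acute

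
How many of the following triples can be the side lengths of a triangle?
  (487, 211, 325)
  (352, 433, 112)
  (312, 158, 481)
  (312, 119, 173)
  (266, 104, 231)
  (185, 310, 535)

(211,325,487): 211+325 > 487 → valid
(112,352,433): 112+352 > 433 → valid
(158,312,481): 158+312 ≤ 481 → not valid
(119,173,312): 119+173 ≤ 312 → not valid
(104,231,266): 104+231 > 266 → valid
(185,310,535): 185+310 ≤ 535 → not valid
3 of the 6 triples form a triangle.

3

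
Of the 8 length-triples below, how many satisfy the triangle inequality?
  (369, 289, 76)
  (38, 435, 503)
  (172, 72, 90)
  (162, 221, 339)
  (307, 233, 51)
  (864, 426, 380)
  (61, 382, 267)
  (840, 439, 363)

(76,289,369): 76+289 ≤ 369 → not valid
(38,435,503): 38+435 ≤ 503 → not valid
(72,90,172): 72+90 ≤ 172 → not valid
(162,221,339): 162+221 > 339 → valid
(51,233,307): 51+233 ≤ 307 → not valid
(380,426,864): 380+426 ≤ 864 → not valid
(61,267,382): 61+267 ≤ 382 → not valid
(363,439,840): 363+439 ≤ 840 → not valid
1 of the 8 triples forms a triangle.

1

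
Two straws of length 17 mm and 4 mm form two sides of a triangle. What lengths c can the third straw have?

By the triangle inequality, c must be less than 17 + 4 = 21 and greater than |17 − 4| = 13.

13 < c < 21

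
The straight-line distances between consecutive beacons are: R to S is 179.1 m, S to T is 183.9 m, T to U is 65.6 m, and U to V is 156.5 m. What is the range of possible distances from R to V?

0 ≤ RV ≤ 585.1 m

The maximum is all hops collinear in one direction: 179.1 + 183.9 + 65.6 + 156.5 = 585.1.
The longest hop is 183.9; the others sum to 401.2. Since 183.9 ≤ 401.2, the path can fold back on itself completely, so the minimum distance is 0.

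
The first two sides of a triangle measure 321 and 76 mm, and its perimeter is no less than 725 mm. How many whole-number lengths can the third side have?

Triangle inequality: 245 < x < 397. Perimeter ≥ 725 gives x ≥ 725 − 321 − 76 = 328.
So 328 ≤ x < 397; integers 328 through 396: 69 values.

69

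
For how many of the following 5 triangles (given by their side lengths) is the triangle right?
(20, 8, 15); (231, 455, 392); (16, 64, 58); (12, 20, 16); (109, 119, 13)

2

(20,8,15): 8²+15² = 289 < 400 = 20² → obtuse
(231,455,392): 231²+392² = 207025 = 455² → right
(16,64,58): 16²+58² = 3620 < 4096 = 64² → obtuse
(12,20,16): 12²+16² = 400 = 20² → right
(109,119,13): 13²+109² = 12050 < 14161 = 119² → obtuse
2 of the 5 are right.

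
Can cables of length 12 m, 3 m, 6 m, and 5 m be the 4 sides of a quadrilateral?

A quadrilateral exists iff every side is shorter than the sum of the others — equivalently, the longest side is less than the sum of the rest.
Longest side 12 < 14 (sum of the remaining 3), so yes.

Yes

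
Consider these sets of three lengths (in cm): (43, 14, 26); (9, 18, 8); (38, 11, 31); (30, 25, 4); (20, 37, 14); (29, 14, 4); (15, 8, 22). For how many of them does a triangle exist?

2

(14,26,43): 14+26 ≤ 43 → not valid
(8,9,18): 8+9 ≤ 18 → not valid
(11,31,38): 11+31 > 38 → valid
(4,25,30): 4+25 ≤ 30 → not valid
(14,20,37): 14+20 ≤ 37 → not valid
(4,14,29): 4+14 ≤ 29 → not valid
(8,15,22): 8+15 > 22 → valid
2 of the 7 triples form a triangle.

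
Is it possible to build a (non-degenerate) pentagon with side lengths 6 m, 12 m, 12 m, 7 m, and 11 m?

Yes

A pentagon exists iff every side is shorter than the sum of the others — equivalently, the longest side is less than the sum of the rest.
Longest side 12 < 36 (sum of the remaining 4), so yes.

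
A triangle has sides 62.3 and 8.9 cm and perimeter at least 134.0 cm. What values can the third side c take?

62.8 ≤ c < 71.2 cm

Triangle inequality alone gives 53.4 < c < 71.2.
The perimeter condition gives c ≥ 134.0 − 62.3 − 8.9 = 62.8.
Intersecting the two: 62.8 ≤ c < 71.2.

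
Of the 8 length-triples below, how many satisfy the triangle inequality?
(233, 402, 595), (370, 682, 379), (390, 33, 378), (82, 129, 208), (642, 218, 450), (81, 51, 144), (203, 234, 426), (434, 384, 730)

(233,402,595): 233+402 > 595 → valid
(370,379,682): 370+379 > 682 → valid
(33,378,390): 33+378 > 390 → valid
(82,129,208): 82+129 > 208 → valid
(218,450,642): 218+450 > 642 → valid
(51,81,144): 51+81 ≤ 144 → not valid
(203,234,426): 203+234 > 426 → valid
(384,434,730): 384+434 > 730 → valid
7 of the 8 triples form a triangle.

7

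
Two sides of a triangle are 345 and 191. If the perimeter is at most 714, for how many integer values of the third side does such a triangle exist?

Triangle inequality: 154 < x < 536. Perimeter ≤ 714 gives x ≤ 714 − 345 − 191 = 178.
So 154 < x ≤ 178; integers 155 through 178: 24 values.

24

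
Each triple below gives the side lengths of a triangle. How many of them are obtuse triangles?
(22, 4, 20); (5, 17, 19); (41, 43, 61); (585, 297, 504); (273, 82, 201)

(22,4,20): 4²+20² = 416 < 484 = 22² → obtuse
(5,17,19): 5²+17² = 314 < 361 = 19² → obtuse
(41,43,61): 41²+43² = 3530 < 3721 = 61² → obtuse
(585,297,504): 297²+504² = 342225 = 585² → right
(273,82,201): 82²+201² = 47125 < 74529 = 273² → obtuse
4 of the 5 are obtuse.

4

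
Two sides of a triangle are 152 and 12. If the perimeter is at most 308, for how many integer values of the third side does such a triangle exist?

Triangle inequality: 140 < x < 164. Perimeter ≤ 308 gives x ≤ 308 − 152 − 12 = 144.
So 140 < x ≤ 144; integers 141 through 144: 4 values.

4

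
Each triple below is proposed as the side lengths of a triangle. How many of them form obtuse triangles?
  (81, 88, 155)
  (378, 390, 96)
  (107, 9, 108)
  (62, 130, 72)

3

(81,88,155): 81²+88² = 14305 < 24025 = 155² → obtuse
(378,390,96): 96²+378² = 152100 = 390² → right
(107,9,108): 9²+107² = 11530 < 11664 = 108² → obtuse
(62,130,72): 62²+72² = 9028 < 16900 = 130² → obtuse
3 of the 4 are obtuse.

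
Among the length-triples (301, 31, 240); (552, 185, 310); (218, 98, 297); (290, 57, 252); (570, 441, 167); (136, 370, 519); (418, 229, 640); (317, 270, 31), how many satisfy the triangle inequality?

4

(31,240,301): 31+240 ≤ 301 → not valid
(185,310,552): 185+310 ≤ 552 → not valid
(98,218,297): 98+218 > 297 → valid
(57,252,290): 57+252 > 290 → valid
(167,441,570): 167+441 > 570 → valid
(136,370,519): 136+370 ≤ 519 → not valid
(229,418,640): 229+418 > 640 → valid
(31,270,317): 31+270 ≤ 317 → not valid
4 of the 8 triples form a triangle.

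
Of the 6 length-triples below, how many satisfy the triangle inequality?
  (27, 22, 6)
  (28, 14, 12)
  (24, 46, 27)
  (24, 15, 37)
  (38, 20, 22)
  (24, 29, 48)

(6,22,27): 6+22 > 27 → valid
(12,14,28): 12+14 ≤ 28 → not valid
(24,27,46): 24+27 > 46 → valid
(15,24,37): 15+24 > 37 → valid
(20,22,38): 20+22 > 38 → valid
(24,29,48): 24+29 > 48 → valid
5 of the 6 triples form a triangle.

5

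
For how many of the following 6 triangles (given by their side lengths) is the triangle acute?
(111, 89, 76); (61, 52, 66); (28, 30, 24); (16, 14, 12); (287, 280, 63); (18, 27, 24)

(111,89,76): 76²+89² = 13697 > 12321 = 111² → acute
(61,52,66): 52²+61² = 6425 > 4356 = 66² → acute
(28,30,24): 24²+28² = 1360 > 900 = 30² → acute
(16,14,12): 12²+14² = 340 > 256 = 16² → acute
(287,280,63): 63²+280² = 82369 = 287² → right
(18,27,24): 18²+24² = 900 > 729 = 27² → acute
5 of the 6 are acute.

5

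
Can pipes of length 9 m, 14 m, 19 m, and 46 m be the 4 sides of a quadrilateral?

For a quadrilateral, each side must be shorter than the sum of the others.
Here the longest side is 46, but the remaining 3 sides sum to only 42.

No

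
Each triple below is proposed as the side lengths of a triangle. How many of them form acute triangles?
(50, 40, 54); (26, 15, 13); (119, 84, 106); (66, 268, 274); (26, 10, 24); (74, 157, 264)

(50,40,54): 40²+50² = 4100 > 2916 = 54² → acute
(26,15,13): 13²+15² = 394 < 676 = 26² → obtuse
(119,84,106): 84²+106² = 18292 > 14161 = 119² → acute
(66,268,274): 66²+268² = 76180 > 75076 = 274² → acute
(26,10,24): 10²+24² = 676 = 26² → right
(74,157,264): 74+157 ≤ 264, not a triangle
3 of the 6 are acute.

3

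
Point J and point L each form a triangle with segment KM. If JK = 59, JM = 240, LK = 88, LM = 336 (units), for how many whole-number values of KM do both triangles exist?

From triangle JKM: 181 < KM < 299.
From triangle LKM: 248 < KM < 424.
Intersection: 248 < KM < 299, so integers 249 through 298: 50 values.

50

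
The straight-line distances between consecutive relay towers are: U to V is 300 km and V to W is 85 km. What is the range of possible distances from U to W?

215 ≤ UW ≤ 385 km

By the triangle inequality, |300 − 85| ≤ UW ≤ 300 + 85.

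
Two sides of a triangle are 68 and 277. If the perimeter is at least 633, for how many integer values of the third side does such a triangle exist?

Triangle inequality: 209 < x < 345. Perimeter ≥ 633 gives x ≥ 633 − 68 − 277 = 288.
So 288 ≤ x < 345; integers 288 through 344: 57 values.

57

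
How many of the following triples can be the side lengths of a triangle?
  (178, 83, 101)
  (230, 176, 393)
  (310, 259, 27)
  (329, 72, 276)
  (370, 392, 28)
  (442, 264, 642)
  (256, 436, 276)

(83,101,178): 83+101 > 178 → valid
(176,230,393): 176+230 > 393 → valid
(27,259,310): 27+259 ≤ 310 → not valid
(72,276,329): 72+276 > 329 → valid
(28,370,392): 28+370 > 392 → valid
(264,442,642): 264+442 > 642 → valid
(256,276,436): 256+276 > 436 → valid
6 of the 7 triples form a triangle.

6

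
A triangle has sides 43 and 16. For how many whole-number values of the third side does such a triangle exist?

The third side lies in the open interval (27, 59).
Integers from 28 to 58 inclusive: 58 − 28 + 1 = 31.

31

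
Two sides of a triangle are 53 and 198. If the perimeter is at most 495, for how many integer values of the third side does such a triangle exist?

Triangle inequality: 145 < x < 251. Perimeter ≤ 495 gives x ≤ 495 − 53 − 198 = 244.
So 145 < x ≤ 244; integers 146 through 244: 99 values.

99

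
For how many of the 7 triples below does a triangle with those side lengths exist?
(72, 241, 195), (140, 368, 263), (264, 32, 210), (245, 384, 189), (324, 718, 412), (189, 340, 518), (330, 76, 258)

6

(72,195,241): 72+195 > 241 → valid
(140,263,368): 140+263 > 368 → valid
(32,210,264): 32+210 ≤ 264 → not valid
(189,245,384): 189+245 > 384 → valid
(324,412,718): 324+412 > 718 → valid
(189,340,518): 189+340 > 518 → valid
(76,258,330): 76+258 > 330 → valid
6 of the 7 triples form a triangle.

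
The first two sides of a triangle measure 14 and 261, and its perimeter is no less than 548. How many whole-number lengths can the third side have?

Triangle inequality: 247 < x < 275. Perimeter ≥ 548 gives x ≥ 548 − 14 − 261 = 273.
So 273 ≤ x < 275; integers 273 through 274: 2 values.

2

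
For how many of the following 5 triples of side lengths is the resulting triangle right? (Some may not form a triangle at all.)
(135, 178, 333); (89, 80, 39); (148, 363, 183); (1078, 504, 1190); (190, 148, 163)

(135,178,333): 135+178 ≤ 333, not a triangle
(89,80,39): 39²+80² = 7921 = 89² → right
(148,363,183): 148+183 ≤ 363, not a triangle
(1078,504,1190): 504²+1078² = 1416100 = 1190² → right
(190,148,163): 148²+163² = 48473 > 36100 = 190² → acute
2 of the 5 are right.

2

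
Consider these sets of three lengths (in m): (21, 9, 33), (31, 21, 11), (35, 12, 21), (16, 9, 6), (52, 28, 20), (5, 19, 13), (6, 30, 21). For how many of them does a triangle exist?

(9,21,33): 9+21 ≤ 33 → not valid
(11,21,31): 11+21 > 31 → valid
(12,21,35): 12+21 ≤ 35 → not valid
(6,9,16): 6+9 ≤ 16 → not valid
(20,28,52): 20+28 ≤ 52 → not valid
(5,13,19): 5+13 ≤ 19 → not valid
(6,21,30): 6+21 ≤ 30 → not valid
1 of the 7 triples forms a triangle.

1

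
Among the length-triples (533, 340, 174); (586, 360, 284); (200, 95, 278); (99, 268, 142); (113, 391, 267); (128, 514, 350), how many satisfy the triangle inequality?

(174,340,533): 174+340 ≤ 533 → not valid
(284,360,586): 284+360 > 586 → valid
(95,200,278): 95+200 > 278 → valid
(99,142,268): 99+142 ≤ 268 → not valid
(113,267,391): 113+267 ≤ 391 → not valid
(128,350,514): 128+350 ≤ 514 → not valid
2 of the 6 triples form a triangle.

2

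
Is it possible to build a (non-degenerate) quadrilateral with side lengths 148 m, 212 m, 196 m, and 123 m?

Yes

A quadrilateral exists iff every side is shorter than the sum of the others — equivalently, the longest side is less than the sum of the rest.
Longest side 212 < 467 (sum of the remaining 3), so yes.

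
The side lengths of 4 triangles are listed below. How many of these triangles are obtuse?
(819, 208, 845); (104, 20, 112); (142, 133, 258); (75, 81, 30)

3

(819,208,845): 208²+819² = 714025 = 845² → right
(104,20,112): 20²+104² = 11216 < 12544 = 112² → obtuse
(142,133,258): 133²+142² = 37853 < 66564 = 258² → obtuse
(75,81,30): 30²+75² = 6525 < 6561 = 81² → obtuse
3 of the 4 are obtuse.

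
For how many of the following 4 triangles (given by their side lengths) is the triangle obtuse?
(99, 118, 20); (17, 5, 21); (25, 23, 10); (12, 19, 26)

(99,118,20): 20²+99² = 10201 < 13924 = 118² → obtuse
(17,5,21): 5²+17² = 314 < 441 = 21² → obtuse
(25,23,10): 10²+23² = 629 > 625 = 25² → acute
(12,19,26): 12²+19² = 505 < 676 = 26² → obtuse
3 of the 4 are obtuse.

3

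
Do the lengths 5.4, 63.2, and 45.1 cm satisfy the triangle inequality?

The longest side is 63.2, but the other two sum to only 50.5.
50.5 < 63.2, so the triangle inequality fails.

No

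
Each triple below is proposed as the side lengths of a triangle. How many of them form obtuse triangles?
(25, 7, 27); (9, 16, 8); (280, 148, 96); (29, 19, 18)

3

(25,7,27): 7²+25² = 674 < 729 = 27² → obtuse
(9,16,8): 8²+9² = 145 < 256 = 16² → obtuse
(280,148,96): 96+148 ≤ 280, not a triangle
(29,19,18): 18²+19² = 685 < 841 = 29² → obtuse
3 of the 4 are obtuse.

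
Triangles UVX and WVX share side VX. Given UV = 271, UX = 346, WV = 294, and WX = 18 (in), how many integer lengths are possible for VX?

From triangle UVX: 75 < VX < 617.
From triangle WVX: 276 < VX < 312.
Intersection: 276 < VX < 312, so integers 277 through 311: 35 values.

35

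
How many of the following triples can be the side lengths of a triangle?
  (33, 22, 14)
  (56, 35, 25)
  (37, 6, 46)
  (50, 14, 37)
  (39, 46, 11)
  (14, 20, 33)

(14,22,33): 14+22 > 33 → valid
(25,35,56): 25+35 > 56 → valid
(6,37,46): 6+37 ≤ 46 → not valid
(14,37,50): 14+37 > 50 → valid
(11,39,46): 11+39 > 46 → valid
(14,20,33): 14+20 > 33 → valid
5 of the 6 triples form a triangle.

5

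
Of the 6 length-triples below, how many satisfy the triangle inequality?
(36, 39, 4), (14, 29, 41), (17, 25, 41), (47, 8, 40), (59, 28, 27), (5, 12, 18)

4

(4,36,39): 4+36 > 39 → valid
(14,29,41): 14+29 > 41 → valid
(17,25,41): 17+25 > 41 → valid
(8,40,47): 8+40 > 47 → valid
(27,28,59): 27+28 ≤ 59 → not valid
(5,12,18): 5+12 ≤ 18 → not valid
4 of the 6 triples form a triangle.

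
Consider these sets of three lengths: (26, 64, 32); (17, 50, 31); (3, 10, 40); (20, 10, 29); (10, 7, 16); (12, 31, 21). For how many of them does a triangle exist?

(26,32,64): 26+32 ≤ 64 → not valid
(17,31,50): 17+31 ≤ 50 → not valid
(3,10,40): 3+10 ≤ 40 → not valid
(10,20,29): 10+20 > 29 → valid
(7,10,16): 7+10 > 16 → valid
(12,21,31): 12+21 > 31 → valid
3 of the 6 triples form a triangle.

3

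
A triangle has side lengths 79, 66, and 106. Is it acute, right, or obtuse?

obtuse

Compare the square of the longest side to the sum of squares of the other two: 66² + 79² = 10597 < 11236 = 106².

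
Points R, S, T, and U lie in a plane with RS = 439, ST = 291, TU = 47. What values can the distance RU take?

The maximum is all hops collinear in one direction: 439 + 291 + 47 = 777.
The longest hop is 439; the others sum to 338. Folding the others back against it leaves at least 439 − 338 = 101.

101 ≤ RU ≤ 777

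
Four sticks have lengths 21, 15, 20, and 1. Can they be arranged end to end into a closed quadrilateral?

Yes

A quadrilateral exists iff every side is shorter than the sum of the others — equivalently, the longest side is less than the sum of the rest.
Longest side 21 < 36 (sum of the remaining 3), so yes.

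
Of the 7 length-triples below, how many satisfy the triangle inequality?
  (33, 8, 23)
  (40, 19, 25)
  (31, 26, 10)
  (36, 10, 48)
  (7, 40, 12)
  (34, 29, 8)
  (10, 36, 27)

(8,23,33): 8+23 ≤ 33 → not valid
(19,25,40): 19+25 > 40 → valid
(10,26,31): 10+26 > 31 → valid
(10,36,48): 10+36 ≤ 48 → not valid
(7,12,40): 7+12 ≤ 40 → not valid
(8,29,34): 8+29 > 34 → valid
(10,27,36): 10+27 > 36 → valid
4 of the 7 triples form a triangle.

4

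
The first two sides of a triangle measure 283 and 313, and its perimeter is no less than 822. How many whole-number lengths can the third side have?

Triangle inequality: 30 < x < 596. Perimeter ≥ 822 gives x ≥ 822 − 283 − 313 = 226.
So 226 ≤ x < 596; integers 226 through 595: 370 values.

370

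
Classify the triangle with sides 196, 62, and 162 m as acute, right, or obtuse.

Compare the square of the longest side to the sum of squares of the other two: 62² + 162² = 30088 < 38416 = 196².

obtuse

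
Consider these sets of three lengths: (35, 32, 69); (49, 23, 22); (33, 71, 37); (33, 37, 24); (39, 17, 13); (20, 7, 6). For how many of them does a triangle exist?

(32,35,69): 32+35 ≤ 69 → not valid
(22,23,49): 22+23 ≤ 49 → not valid
(33,37,71): 33+37 ≤ 71 → not valid
(24,33,37): 24+33 > 37 → valid
(13,17,39): 13+17 ≤ 39 → not valid
(6,7,20): 6+7 ≤ 20 → not valid
1 of the 6 triples forms a triangle.

1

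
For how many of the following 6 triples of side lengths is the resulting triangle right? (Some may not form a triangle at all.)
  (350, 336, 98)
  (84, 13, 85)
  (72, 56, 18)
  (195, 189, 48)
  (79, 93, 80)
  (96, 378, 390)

4

(350,336,98): 98²+336² = 122500 = 350² → right
(84,13,85): 13²+84² = 7225 = 85² → right
(72,56,18): 18²+56² = 3460 < 5184 = 72² → obtuse
(195,189,48): 48²+189² = 38025 = 195² → right
(79,93,80): 79²+80² = 12641 > 8649 = 93² → acute
(96,378,390): 96²+378² = 152100 = 390² → right
4 of the 6 are right.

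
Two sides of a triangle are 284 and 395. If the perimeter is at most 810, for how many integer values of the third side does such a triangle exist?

20

Triangle inequality: 111 < x < 679. Perimeter ≤ 810 gives x ≤ 810 − 284 − 395 = 131.
So 111 < x ≤ 131; integers 112 through 131: 20 values.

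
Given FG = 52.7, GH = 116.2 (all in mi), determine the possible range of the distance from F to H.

63.5 ≤ FH ≤ 168.9 mi

By the triangle inequality, |52.7 − 116.2| ≤ FH ≤ 52.7 + 116.2.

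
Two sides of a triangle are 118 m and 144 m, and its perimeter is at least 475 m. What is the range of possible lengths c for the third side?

213 ≤ c < 262

Triangle inequality alone gives 26 < c < 262.
The perimeter condition gives c ≥ 475 − 118 − 144 = 213.
Intersecting the two: 213 ≤ c < 262.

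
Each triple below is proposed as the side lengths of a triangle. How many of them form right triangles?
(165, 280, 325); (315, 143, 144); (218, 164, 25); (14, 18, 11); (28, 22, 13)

1

(165,280,325): 165²+280² = 105625 = 325² → right
(315,143,144): 143+144 ≤ 315, not a triangle
(218,164,25): 25+164 ≤ 218, not a triangle
(14,18,11): 11²+14² = 317 < 324 = 18² → obtuse
(28,22,13): 13²+22² = 653 < 784 = 28² → obtuse
1 of the 5 is right.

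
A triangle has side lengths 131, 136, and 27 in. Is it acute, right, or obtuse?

obtuse

Compare the square of the longest side to the sum of squares of the other two: 27² + 131² = 17890 < 18496 = 136².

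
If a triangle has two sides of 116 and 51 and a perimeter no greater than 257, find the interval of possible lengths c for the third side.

65 < c ≤ 90

Triangle inequality alone gives 65 < c < 167.
The perimeter condition gives c ≤ 257 − 116 − 51 = 90.
Intersecting the two: 65 < c ≤ 90.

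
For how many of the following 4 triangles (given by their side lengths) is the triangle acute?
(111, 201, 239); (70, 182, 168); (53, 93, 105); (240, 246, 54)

1

(111,201,239): 111²+201² = 52722 < 57121 = 239² → obtuse
(70,182,168): 70²+168² = 33124 = 182² → right
(53,93,105): 53²+93² = 11458 > 11025 = 105² → acute
(240,246,54): 54²+240² = 60516 = 246² → right
1 of the 4 is acute.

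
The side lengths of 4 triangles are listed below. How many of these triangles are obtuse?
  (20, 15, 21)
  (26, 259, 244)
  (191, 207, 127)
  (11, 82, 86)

(20,15,21): 15²+20² = 625 > 441 = 21² → acute
(26,259,244): 26²+244² = 60212 < 67081 = 259² → obtuse
(191,207,127): 127²+191² = 52610 > 42849 = 207² → acute
(11,82,86): 11²+82² = 6845 < 7396 = 86² → obtuse
2 of the 4 are obtuse.

2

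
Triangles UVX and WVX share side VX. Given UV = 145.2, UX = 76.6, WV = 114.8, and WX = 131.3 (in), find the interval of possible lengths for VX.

From triangle UVX: |145.2 − 76.6| < VX < 145.2 + 76.6, i.e. 68.6 < VX < 221.8.
From triangle WVX: 16.5 < VX < 246.1.
Both must hold, so VX lies in the intersection.

68.6 < VX < 221.8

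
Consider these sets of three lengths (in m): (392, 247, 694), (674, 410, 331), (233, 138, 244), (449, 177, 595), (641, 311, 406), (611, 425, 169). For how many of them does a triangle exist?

4

(247,392,694): 247+392 ≤ 694 → not valid
(331,410,674): 331+410 > 674 → valid
(138,233,244): 138+233 > 244 → valid
(177,449,595): 177+449 > 595 → valid
(311,406,641): 311+406 > 641 → valid
(169,425,611): 169+425 ≤ 611 → not valid
4 of the 6 triples form a triangle.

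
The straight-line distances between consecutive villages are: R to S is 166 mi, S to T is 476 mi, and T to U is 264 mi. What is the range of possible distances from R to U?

46 ≤ RU ≤ 906 mi

The maximum is all hops collinear in one direction: 166 + 476 + 264 = 906.
The longest hop is 476; the others sum to 430. Folding the others back against it leaves at least 476 − 430 = 46.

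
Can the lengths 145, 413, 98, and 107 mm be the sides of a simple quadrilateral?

For a quadrilateral, each side must be shorter than the sum of the others.
Here the longest side is 413, but the remaining 3 sides sum to only 350.

No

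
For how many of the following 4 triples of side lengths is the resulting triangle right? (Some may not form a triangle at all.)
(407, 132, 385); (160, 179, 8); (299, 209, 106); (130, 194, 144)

(407,132,385): 132²+385² = 165649 = 407² → right
(160,179,8): 8+160 ≤ 179, not a triangle
(299,209,106): 106²+209² = 54917 < 89401 = 299² → obtuse
(130,194,144): 130²+144² = 37636 = 194² → right
2 of the 4 are right.

2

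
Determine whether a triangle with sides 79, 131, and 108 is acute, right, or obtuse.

Compare the square of the longest side to the sum of squares of the other two: 79² + 108² = 17905 > 17161 = 131².

acute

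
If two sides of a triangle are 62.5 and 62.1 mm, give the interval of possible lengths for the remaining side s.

0.4 < s < 124.6 (mm)

By the triangle inequality, s must be less than 62.5 + 62.1 = 124.6 and greater than |62.5 − 62.1| = 0.4.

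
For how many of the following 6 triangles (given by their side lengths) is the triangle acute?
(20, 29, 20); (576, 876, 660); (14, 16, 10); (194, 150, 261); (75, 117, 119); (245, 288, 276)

3

(20,29,20): 20²+20² = 800 < 841 = 29² → obtuse
(576,876,660): 576²+660² = 767376 = 876² → right
(14,16,10): 10²+14² = 296 > 256 = 16² → acute
(194,150,261): 150²+194² = 60136 < 68121 = 261² → obtuse
(75,117,119): 75²+117² = 19314 > 14161 = 119² → acute
(245,288,276): 245²+276² = 136201 > 82944 = 288² → acute
3 of the 6 are acute.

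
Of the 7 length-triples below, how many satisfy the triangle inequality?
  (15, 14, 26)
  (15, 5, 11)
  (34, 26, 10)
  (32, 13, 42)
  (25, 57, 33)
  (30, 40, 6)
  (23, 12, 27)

(14,15,26): 14+15 > 26 → valid
(5,11,15): 5+11 > 15 → valid
(10,26,34): 10+26 > 34 → valid
(13,32,42): 13+32 > 42 → valid
(25,33,57): 25+33 > 57 → valid
(6,30,40): 6+30 ≤ 40 → not valid
(12,23,27): 12+23 > 27 → valid
6 of the 7 triples form a triangle.

6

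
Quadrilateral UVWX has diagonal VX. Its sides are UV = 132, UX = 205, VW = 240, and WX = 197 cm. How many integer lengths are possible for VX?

263

From triangle UVX: 73 < VX < 337.
From triangle WVX: 43 < VX < 437.
Intersection: 73 < VX < 337, so integers 74 through 336: 263 values.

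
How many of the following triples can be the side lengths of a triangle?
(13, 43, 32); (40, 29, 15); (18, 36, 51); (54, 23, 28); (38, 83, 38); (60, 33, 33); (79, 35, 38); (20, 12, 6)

(13,32,43): 13+32 > 43 → valid
(15,29,40): 15+29 > 40 → valid
(18,36,51): 18+36 > 51 → valid
(23,28,54): 23+28 ≤ 54 → not valid
(38,38,83): 38+38 ≤ 83 → not valid
(33,33,60): 33+33 > 60 → valid
(35,38,79): 35+38 ≤ 79 → not valid
(6,12,20): 6+12 ≤ 20 → not valid
4 of the 8 triples form a triangle.

4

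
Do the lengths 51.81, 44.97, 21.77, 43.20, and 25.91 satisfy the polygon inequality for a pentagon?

Yes

A pentagon exists iff every side is shorter than the sum of the others — equivalently, the longest side is less than the sum of the rest.
Longest side 51.81 < 135.85 (sum of the remaining 4), so yes.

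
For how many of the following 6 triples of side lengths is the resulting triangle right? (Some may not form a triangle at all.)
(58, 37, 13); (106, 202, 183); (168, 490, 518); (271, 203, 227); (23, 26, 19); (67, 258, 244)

1

(58,37,13): 13+37 ≤ 58, not a triangle
(106,202,183): 106²+183² = 44725 > 40804 = 202² → acute
(168,490,518): 168²+490² = 268324 = 518² → right
(271,203,227): 203²+227² = 92738 > 73441 = 271² → acute
(23,26,19): 19²+23² = 890 > 676 = 26² → acute
(67,258,244): 67²+244² = 64025 < 66564 = 258² → obtuse
1 of the 6 is right.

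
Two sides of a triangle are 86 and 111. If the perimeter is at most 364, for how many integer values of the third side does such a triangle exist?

142

Triangle inequality: 25 < x < 197. Perimeter ≤ 364 gives x ≤ 364 − 86 − 111 = 167.
So 25 < x ≤ 167; integers 26 through 167: 142 values.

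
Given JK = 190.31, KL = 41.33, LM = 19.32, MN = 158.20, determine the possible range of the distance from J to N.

0 ≤ JN ≤ 409.16

The maximum is all hops collinear in one direction: 190.31 + 41.33 + 19.32 + 158.20 = 409.16.
The longest hop is 190.31; the others sum to 218.85. Since 190.31 ≤ 218.85, the path can fold back on itself completely, so the minimum distance is 0.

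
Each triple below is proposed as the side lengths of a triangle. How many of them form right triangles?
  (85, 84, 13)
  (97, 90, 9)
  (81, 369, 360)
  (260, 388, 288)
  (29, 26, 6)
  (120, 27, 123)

4

(85,84,13): 13²+84² = 7225 = 85² → right
(97,90,9): 9²+90² = 8181 < 9409 = 97² → obtuse
(81,369,360): 81²+360² = 136161 = 369² → right
(260,388,288): 260²+288² = 150544 = 388² → right
(29,26,6): 6²+26² = 712 < 841 = 29² → obtuse
(120,27,123): 27²+120² = 15129 = 123² → right
4 of the 6 are right.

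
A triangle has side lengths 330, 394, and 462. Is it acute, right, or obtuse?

acute

Compare the square of the longest side to the sum of squares of the other two: 330² + 394² = 264136 > 213444 = 462².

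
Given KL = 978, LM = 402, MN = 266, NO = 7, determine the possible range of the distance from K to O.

303 ≤ KO ≤ 1653

The maximum is all hops collinear in one direction: 978 + 402 + 266 + 7 = 1653.
The longest hop is 978; the others sum to 675. Folding the others back against it leaves at least 978 − 675 = 303.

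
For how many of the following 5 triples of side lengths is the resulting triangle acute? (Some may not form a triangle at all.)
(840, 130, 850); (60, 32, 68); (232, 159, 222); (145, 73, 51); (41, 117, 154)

(840,130,850): 130²+840² = 722500 = 850² → right
(60,32,68): 32²+60² = 4624 = 68² → right
(232,159,222): 159²+222² = 74565 > 53824 = 232² → acute
(145,73,51): 51+73 ≤ 145, not a triangle
(41,117,154): 41²+117² = 15370 < 23716 = 154² → obtuse
1 of the 5 is acute.

1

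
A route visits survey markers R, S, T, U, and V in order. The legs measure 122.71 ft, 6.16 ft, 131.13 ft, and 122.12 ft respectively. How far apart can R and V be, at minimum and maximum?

The maximum is all hops collinear in one direction: 122.71 + 6.16 + 131.13 + 122.12 = 382.12.
The longest hop is 131.13; the others sum to 250.99. Since 131.13 ≤ 250.99, the path can fold back on itself completely, so the minimum distance is 0.

0 ≤ RV ≤ 382.12 ft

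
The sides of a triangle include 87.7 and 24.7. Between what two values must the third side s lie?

By the triangle inequality, s must be less than 87.7 + 24.7 = 112.4 and greater than |87.7 − 24.7| = 63.0.

63.0 < s < 112.4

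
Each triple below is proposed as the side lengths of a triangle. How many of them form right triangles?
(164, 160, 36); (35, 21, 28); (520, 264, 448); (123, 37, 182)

3

(164,160,36): 36²+160² = 26896 = 164² → right
(35,21,28): 21²+28² = 1225 = 35² → right
(520,264,448): 264²+448² = 270400 = 520² → right
(123,37,182): 37+123 ≤ 182, not a triangle
3 of the 4 are right.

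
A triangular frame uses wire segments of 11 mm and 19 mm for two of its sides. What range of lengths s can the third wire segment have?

By the triangle inequality, s must be less than 11 + 19 = 30 and greater than |11 − 19| = 8.

8 < s < 30 (mm)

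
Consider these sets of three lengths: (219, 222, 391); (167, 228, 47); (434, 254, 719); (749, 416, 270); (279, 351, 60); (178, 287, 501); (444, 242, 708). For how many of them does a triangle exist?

(219,222,391): 219+222 > 391 → valid
(47,167,228): 47+167 ≤ 228 → not valid
(254,434,719): 254+434 ≤ 719 → not valid
(270,416,749): 270+416 ≤ 749 → not valid
(60,279,351): 60+279 ≤ 351 → not valid
(178,287,501): 178+287 ≤ 501 → not valid
(242,444,708): 242+444 ≤ 708 → not valid
1 of the 7 triples forms a triangle.

1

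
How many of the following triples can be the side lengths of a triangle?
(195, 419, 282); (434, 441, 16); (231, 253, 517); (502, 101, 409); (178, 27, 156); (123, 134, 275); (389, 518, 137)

5

(195,282,419): 195+282 > 419 → valid
(16,434,441): 16+434 > 441 → valid
(231,253,517): 231+253 ≤ 517 → not valid
(101,409,502): 101+409 > 502 → valid
(27,156,178): 27+156 > 178 → valid
(123,134,275): 123+134 ≤ 275 → not valid
(137,389,518): 137+389 > 518 → valid
5 of the 7 triples form a triangle.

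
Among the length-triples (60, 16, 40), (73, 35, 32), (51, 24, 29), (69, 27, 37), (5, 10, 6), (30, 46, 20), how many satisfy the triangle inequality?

3

(16,40,60): 16+40 ≤ 60 → not valid
(32,35,73): 32+35 ≤ 73 → not valid
(24,29,51): 24+29 > 51 → valid
(27,37,69): 27+37 ≤ 69 → not valid
(5,6,10): 5+6 > 10 → valid
(20,30,46): 20+30 > 46 → valid
3 of the 6 triples form a triangle.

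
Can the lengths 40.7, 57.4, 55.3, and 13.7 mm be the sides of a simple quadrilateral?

A quadrilateral exists iff every side is shorter than the sum of the others — equivalently, the longest side is less than the sum of the rest.
Longest side 57.4 < 109.7 (sum of the remaining 3), so yes.

Yes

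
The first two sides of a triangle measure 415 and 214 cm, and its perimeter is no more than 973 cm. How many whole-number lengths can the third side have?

143

Triangle inequality: 201 < x < 629. Perimeter ≤ 973 gives x ≤ 973 − 415 − 214 = 344.
So 201 < x ≤ 344; integers 202 through 344: 143 values.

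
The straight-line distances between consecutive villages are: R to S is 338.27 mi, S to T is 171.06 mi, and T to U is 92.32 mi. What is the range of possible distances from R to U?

74.89 ≤ RU ≤ 601.65 mi

The maximum is all hops collinear in one direction: 338.27 + 171.06 + 92.32 = 601.65.
The longest hop is 338.27; the others sum to 263.38. Folding the others back against it leaves at least 338.27 − 263.38 = 74.89.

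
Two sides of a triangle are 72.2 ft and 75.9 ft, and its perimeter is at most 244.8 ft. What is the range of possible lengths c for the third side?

3.7 < c ≤ 96.7

Triangle inequality alone gives 3.7 < c < 148.1.
The perimeter condition gives c ≤ 244.8 − 72.2 − 75.9 = 96.7.
Intersecting the two: 3.7 < c ≤ 96.7.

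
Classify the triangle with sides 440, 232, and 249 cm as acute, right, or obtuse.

Compare the square of the longest side to the sum of squares of the other two: 232² + 249² = 115825 < 193600 = 440².

obtuse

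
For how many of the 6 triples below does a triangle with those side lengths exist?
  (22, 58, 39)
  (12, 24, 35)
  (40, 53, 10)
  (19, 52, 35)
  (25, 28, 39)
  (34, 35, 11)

5

(22,39,58): 22+39 > 58 → valid
(12,24,35): 12+24 > 35 → valid
(10,40,53): 10+40 ≤ 53 → not valid
(19,35,52): 19+35 > 52 → valid
(25,28,39): 25+28 > 39 → valid
(11,34,35): 11+34 > 35 → valid
5 of the 6 triples form a triangle.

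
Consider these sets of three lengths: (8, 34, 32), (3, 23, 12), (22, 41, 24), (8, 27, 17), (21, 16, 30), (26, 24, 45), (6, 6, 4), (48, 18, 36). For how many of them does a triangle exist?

6

(8,32,34): 8+32 > 34 → valid
(3,12,23): 3+12 ≤ 23 → not valid
(22,24,41): 22+24 > 41 → valid
(8,17,27): 8+17 ≤ 27 → not valid
(16,21,30): 16+21 > 30 → valid
(24,26,45): 24+26 > 45 → valid
(4,6,6): 4+6 > 6 → valid
(18,36,48): 18+36 > 48 → valid
6 of the 8 triples form a triangle.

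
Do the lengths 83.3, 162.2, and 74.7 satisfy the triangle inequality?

No

The longest side is 162.2, but the other two sum to only 158.0.
158.0 < 162.2, so the triangle inequality fails.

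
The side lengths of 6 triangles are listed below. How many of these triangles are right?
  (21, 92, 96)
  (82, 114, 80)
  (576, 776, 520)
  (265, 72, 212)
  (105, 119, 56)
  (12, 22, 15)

2

(21,92,96): 21²+92² = 8905 < 9216 = 96² → obtuse
(82,114,80): 80²+82² = 13124 > 12996 = 114² → acute
(576,776,520): 520²+576² = 602176 = 776² → right
(265,72,212): 72²+212² = 50128 < 70225 = 265² → obtuse
(105,119,56): 56²+105² = 14161 = 119² → right
(12,22,15): 12²+15² = 369 < 484 = 22² → obtuse
2 of the 6 are right.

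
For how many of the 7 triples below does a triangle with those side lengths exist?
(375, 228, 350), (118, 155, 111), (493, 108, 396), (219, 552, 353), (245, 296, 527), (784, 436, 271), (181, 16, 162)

(228,350,375): 228+350 > 375 → valid
(111,118,155): 111+118 > 155 → valid
(108,396,493): 108+396 > 493 → valid
(219,353,552): 219+353 > 552 → valid
(245,296,527): 245+296 > 527 → valid
(271,436,784): 271+436 ≤ 784 → not valid
(16,162,181): 16+162 ≤ 181 → not valid
5 of the 7 triples form a triangle.

5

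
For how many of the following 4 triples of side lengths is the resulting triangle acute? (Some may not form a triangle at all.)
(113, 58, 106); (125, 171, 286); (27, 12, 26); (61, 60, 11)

(113,58,106): 58²+106² = 14600 > 12769 = 113² → acute
(125,171,286): 125²+171² = 44866 < 81796 = 286² → obtuse
(27,12,26): 12²+26² = 820 > 729 = 27² → acute
(61,60,11): 11²+60² = 3721 = 61² → right
2 of the 4 are acute.

2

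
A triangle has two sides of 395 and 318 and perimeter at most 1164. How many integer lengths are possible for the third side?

Triangle inequality: 77 < x < 713. Perimeter ≤ 1164 gives x ≤ 1164 − 395 − 318 = 451.
So 77 < x ≤ 451; integers 78 through 451: 374 values.

374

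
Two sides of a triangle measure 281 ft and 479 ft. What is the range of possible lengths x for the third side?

By the triangle inequality, x must be less than 281 + 479 = 760 and greater than |281 − 479| = 198.

198 < x < 760 (ft)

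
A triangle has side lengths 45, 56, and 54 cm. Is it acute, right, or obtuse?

acute

Compare the square of the longest side to the sum of squares of the other two: 45² + 54² = 4941 > 3136 = 56².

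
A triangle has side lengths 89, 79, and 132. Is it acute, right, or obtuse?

Compare the square of the longest side to the sum of squares of the other two: 79² + 89² = 14162 < 17424 = 132².

obtuse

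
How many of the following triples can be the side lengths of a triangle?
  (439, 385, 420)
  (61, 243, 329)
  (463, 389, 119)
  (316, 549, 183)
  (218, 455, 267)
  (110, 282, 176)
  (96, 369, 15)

4

(385,420,439): 385+420 > 439 → valid
(61,243,329): 61+243 ≤ 329 → not valid
(119,389,463): 119+389 > 463 → valid
(183,316,549): 183+316 ≤ 549 → not valid
(218,267,455): 218+267 > 455 → valid
(110,176,282): 110+176 > 282 → valid
(15,96,369): 15+96 ≤ 369 → not valid
4 of the 7 triples form a triangle.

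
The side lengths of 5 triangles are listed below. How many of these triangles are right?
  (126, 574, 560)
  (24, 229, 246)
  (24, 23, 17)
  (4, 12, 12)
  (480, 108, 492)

(126,574,560): 126²+560² = 329476 = 574² → right
(24,229,246): 24²+229² = 53017 < 60516 = 246² → obtuse
(24,23,17): 17²+23² = 818 > 576 = 24² → acute
(4,12,12): 4²+12² = 160 > 144 = 12² → acute
(480,108,492): 108²+480² = 242064 = 492² → right
2 of the 5 are right.

2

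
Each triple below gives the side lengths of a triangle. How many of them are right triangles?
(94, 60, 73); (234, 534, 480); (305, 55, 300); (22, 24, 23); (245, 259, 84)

3

(94,60,73): 60²+73² = 8929 > 8836 = 94² → acute
(234,534,480): 234²+480² = 285156 = 534² → right
(305,55,300): 55²+300² = 93025 = 305² → right
(22,24,23): 22²+23² = 1013 > 576 = 24² → acute
(245,259,84): 84²+245² = 67081 = 259² → right
3 of the 5 are right.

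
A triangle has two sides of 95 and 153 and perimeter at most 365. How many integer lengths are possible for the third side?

59

Triangle inequality: 58 < x < 248. Perimeter ≤ 365 gives x ≤ 365 − 95 − 153 = 117.
So 58 < x ≤ 117; integers 59 through 117: 59 values.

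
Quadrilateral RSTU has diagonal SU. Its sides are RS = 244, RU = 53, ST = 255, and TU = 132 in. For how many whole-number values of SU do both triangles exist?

105

From triangle RSU: 191 < SU < 297.
From triangle TSU: 123 < SU < 387.
Intersection: 191 < SU < 297, so integers 192 through 296: 105 values.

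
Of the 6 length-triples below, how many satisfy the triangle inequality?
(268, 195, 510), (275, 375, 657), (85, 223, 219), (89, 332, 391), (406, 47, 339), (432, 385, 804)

3

(195,268,510): 195+268 ≤ 510 → not valid
(275,375,657): 275+375 ≤ 657 → not valid
(85,219,223): 85+219 > 223 → valid
(89,332,391): 89+332 > 391 → valid
(47,339,406): 47+339 ≤ 406 → not valid
(385,432,804): 385+432 > 804 → valid
3 of the 6 triples form a triangle.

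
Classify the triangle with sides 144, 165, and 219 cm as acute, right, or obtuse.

Compare the square of the longest side to the sum of squares of the other two: 144² + 165² = 47961 = 219².

right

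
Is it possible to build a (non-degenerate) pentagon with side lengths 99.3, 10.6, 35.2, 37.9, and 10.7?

No

For a pentagon, each side must be shorter than the sum of the others.
Here the longest side is 99.3, but the remaining 4 sides sum to only 94.4.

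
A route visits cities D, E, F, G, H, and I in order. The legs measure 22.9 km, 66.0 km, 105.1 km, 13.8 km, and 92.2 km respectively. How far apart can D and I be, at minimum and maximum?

The maximum is all hops collinear in one direction: 22.9 + 66.0 + 105.1 + 13.8 + 92.2 = 300.0.
The longest hop is 105.1; the others sum to 194.9. Since 105.1 ≤ 194.9, the path can fold back on itself completely, so the minimum distance is 0.

0 ≤ DI ≤ 300.0 km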